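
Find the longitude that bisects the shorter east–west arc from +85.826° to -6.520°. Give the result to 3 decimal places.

Signed shortest Δλ from +85.826° to -6.520° is -92.346°.
Midpoint longitude = +85.826° + (-92.346°)/2 = +85.826° − 46.173° = +39.653°.

+39.653°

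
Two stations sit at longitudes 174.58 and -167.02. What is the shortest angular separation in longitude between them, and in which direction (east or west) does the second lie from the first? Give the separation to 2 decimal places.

18.40° east

Raw difference: -167.02 − 174.58 = -341.6°.
Normalise into (−180°, 180°]: -341.6° + 360° = 18.4°.
Positive ⇒ the second point lies to the east; separation 18.40°.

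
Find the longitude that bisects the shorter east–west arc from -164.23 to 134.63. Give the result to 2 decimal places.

Signed shortest Δλ from -164.23° to +134.63° is -61.14°.
Midpoint longitude = -164.23° + (-61.14°)/2 = -164.23° − 30.57° = -194.80°.
Normalise into (−180°, 180°]: +165.20°.
(The naïve average (-164.23 + +134.63)/2 = -14.8° is on the wrong side of the globe.)

+165.20°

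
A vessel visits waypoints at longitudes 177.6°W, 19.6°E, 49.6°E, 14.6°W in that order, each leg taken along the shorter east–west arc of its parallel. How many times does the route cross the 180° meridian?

Leg 1: -177.6° → +19.6°, shortest Δλ = -162.8° (west) — crosses 180°.
Leg 2: +19.6° → +49.6°, shortest Δλ = 30.0° (east) — does not cross 180°.
Leg 3: +49.6° → -14.6°, shortest Δλ = -64.2° (west) — does not cross 180°.
Total crossings: 1.

1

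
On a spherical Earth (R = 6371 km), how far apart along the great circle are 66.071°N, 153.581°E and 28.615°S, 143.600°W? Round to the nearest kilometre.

Δλ = -143.600 − 153.581 = -297.181°; wrapped into (−180°, 180°]: 62.819°.
Δφ = -28.615 − 66.071 = -94.686°.
a = sin²(Δφ/2) + cos φ₁ · cos φ₂ · sin²(Δλ/2) = 0.637554.
c = 2·atan2(√a, √(1−a)) = 1.84950 rad → d = 6371·c ≈ 11783.15 km.

11783 km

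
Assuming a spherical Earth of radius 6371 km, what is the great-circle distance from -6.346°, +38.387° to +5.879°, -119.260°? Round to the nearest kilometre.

17543 km

Δλ = -119.260 − 38.387 = -157.647°.
Δφ = 5.879 − -6.346 = 12.225°.
a = sin²(Δφ/2) + cos φ₁ · cos φ₂ · sin²(Δλ/2) = 0.962839.
c = 2·atan2(√a, √(1−a)) = 2.75362 rad → d = 6371·c ≈ 17543.32 km.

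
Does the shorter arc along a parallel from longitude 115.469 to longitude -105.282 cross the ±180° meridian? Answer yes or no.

Naïve |-105.282 − 115.469| = 220.751° > 180°, so the shorter arc goes the other way round — across 180°.
Signed shortest Δλ = ((-105.282 − 115.469 + 180) mod 360) − 180 = 139.249°.
Going east by 139.249° from +115.469° passes through 180° before reaching -105.282°.

Yes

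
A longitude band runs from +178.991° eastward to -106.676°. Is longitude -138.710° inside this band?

Yes

Band width going east from +178.991° to -106.676°: ((-106.676 − 178.991) mod 360) = 74.333°.
Offset of -138.710° east of the west edge: ((-138.710 − 178.991) mod 360) = 42.299°.
42.299° ≤ 74.333° ⇒ inside.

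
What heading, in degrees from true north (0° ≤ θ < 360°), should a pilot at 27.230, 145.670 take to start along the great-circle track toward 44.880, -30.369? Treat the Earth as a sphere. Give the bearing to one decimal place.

Δλ = -30.369 − 145.670 = -176.039°.
θ = atan2( sin Δλ · cos φ₂ , cos φ₁ · sin φ₂ − sin φ₁ · cos φ₂ · cos Δλ )
  = atan2(-0.04895, 0.95087) = -2.947° → normalised to [0°, 360°): 357.053°.

357.1°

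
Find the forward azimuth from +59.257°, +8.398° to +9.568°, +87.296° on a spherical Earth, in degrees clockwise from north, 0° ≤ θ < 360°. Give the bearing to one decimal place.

Δλ = 87.296 − 8.398 = 78.898°.
θ = atan2( sin Δλ · cos φ₂ , cos φ₁ · sin φ₂ − sin φ₁ · cos φ₂ · cos Δλ )
  = atan2(0.96764, -0.07823) = 94.622° → normalised to [0°, 360°): 94.622°.

94.6°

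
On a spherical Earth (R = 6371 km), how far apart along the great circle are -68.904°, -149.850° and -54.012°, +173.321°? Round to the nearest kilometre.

Δλ = 173.321 − -149.850 = 323.171°; wrapped into (−180°, 180°]: -36.829°.
Δφ = -54.012 − -68.904 = 14.892°.
a = sin²(Δφ/2) + cos φ₁ · cos φ₂ · sin²(Δλ/2) = 0.037899.
c = 2·atan2(√a, √(1−a)) = 0.39186 rad → d = 6371·c ≈ 2496.51 km.

2497 km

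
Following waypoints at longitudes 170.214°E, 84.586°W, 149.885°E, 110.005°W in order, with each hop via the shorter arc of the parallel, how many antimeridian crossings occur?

3

Leg 1: +170.214° → -84.586°, shortest Δλ = 105.2° (east) — crosses 180°.
Leg 2: -84.586° → +149.885°, shortest Δλ = -125.529° (west) — crosses 180°.
Leg 3: +149.885° → -110.005°, shortest Δλ = 100.11° (east) — crosses 180°.
Total crossings: 3.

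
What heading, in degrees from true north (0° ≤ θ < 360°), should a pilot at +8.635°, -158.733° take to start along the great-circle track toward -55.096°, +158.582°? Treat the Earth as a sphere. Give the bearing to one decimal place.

203.9°

Δλ = 158.582 − -158.733 = 317.315°; wrapped into (−180°, 180°]: -42.685°.
θ = atan2( sin Δλ · cos φ₂ , cos φ₁ · sin φ₂ − sin φ₁ · cos φ₂ · cos Δλ )
  = atan2(-0.38793, -0.87397) = -156.065° → normalised to [0°, 360°): 203.935°.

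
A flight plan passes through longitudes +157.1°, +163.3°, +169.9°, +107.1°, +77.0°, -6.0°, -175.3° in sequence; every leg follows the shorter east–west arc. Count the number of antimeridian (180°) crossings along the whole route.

Leg 1: +157.1° → +163.3°, shortest Δλ = 6.2° (east) — does not cross 180°.
Leg 2: +163.3° → +169.9°, shortest Δλ = 6.6° (east) — does not cross 180°.
Leg 3: +169.9° → +107.1°, shortest Δλ = -62.8° (west) — does not cross 180°.
Leg 4: +107.1° → +77.0°, shortest Δλ = -30.1° (west) — does not cross 180°.
Leg 5: +77.0° → -6.0°, shortest Δλ = -83.0° (west) — does not cross 180°.
Leg 6: -6.0° → -175.3°, shortest Δλ = -169.3° (west) — does not cross 180°.
Total crossings: 0.

0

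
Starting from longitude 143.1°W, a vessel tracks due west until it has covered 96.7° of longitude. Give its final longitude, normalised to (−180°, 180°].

Start at -143.1°; shift −96.7° → -239.8°.
-239.8° lies outside (−180°, 180°]; add 360° → +120.2°.

120.2°E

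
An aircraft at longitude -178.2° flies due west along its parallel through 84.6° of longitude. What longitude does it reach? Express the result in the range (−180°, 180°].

+97.2°

Start at -178.2°; shift −84.6° → -262.8°.
-262.8° lies outside (−180°, 180°]; add 360° → +97.2°.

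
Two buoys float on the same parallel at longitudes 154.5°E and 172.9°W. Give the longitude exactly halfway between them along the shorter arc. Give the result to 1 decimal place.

170.8°E

Signed shortest Δλ from +154.5° to -172.9° is +32.6°.
Midpoint longitude = +154.5° + (+32.6°)/2 = +154.5° + 16.3° = +170.8°.
(The naïve average (+154.5 + -172.9)/2 = -9.2° is on the wrong side of the globe.)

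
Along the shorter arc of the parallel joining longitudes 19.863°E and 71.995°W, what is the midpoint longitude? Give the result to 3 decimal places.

26.066°W

Signed shortest Δλ from +19.863° to -71.995° is -91.858°.
Midpoint longitude = +19.863° + (-91.858°)/2 = +19.863° − 45.929° = -26.066°.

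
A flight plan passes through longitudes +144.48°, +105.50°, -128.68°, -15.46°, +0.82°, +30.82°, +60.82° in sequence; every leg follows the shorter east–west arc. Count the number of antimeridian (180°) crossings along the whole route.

1

Leg 1: +144.48° → +105.50°, shortest Δλ = -38.98° (west) — does not cross 180°.
Leg 2: +105.50° → -128.68°, shortest Δλ = 125.82° (east) — crosses 180°.
Leg 3: -128.68° → -15.46°, shortest Δλ = 113.22° (east) — does not cross 180°.
Leg 4: -15.46° → +0.82°, shortest Δλ = 16.28° (east) — does not cross 180°.
Leg 5: +0.82° → +30.82°, shortest Δλ = 30.0° (east) — does not cross 180°.
Leg 6: +30.82° → +60.82°, shortest Δλ = 30.0° (east) — does not cross 180°.
Total crossings: 1.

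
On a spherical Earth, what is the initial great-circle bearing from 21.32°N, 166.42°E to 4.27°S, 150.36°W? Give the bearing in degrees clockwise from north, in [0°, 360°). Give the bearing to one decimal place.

116.0°

Δλ = -150.36 − 166.42 = -316.78°; wrapped into (−180°, 180°]: 43.22°.
θ = atan2( sin Δλ · cos φ₂ , cos φ₁ · sin φ₂ − sin φ₁ · cos φ₂ · cos Δλ )
  = atan2(0.68290, -0.33357) = 116.034° → normalised to [0°, 360°): 116.034°.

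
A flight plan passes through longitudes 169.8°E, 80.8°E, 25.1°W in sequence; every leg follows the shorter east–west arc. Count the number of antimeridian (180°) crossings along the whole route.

0

Leg 1: +169.8° → +80.8°, shortest Δλ = -89.0° (west) — does not cross 180°.
Leg 2: +80.8° → -25.1°, shortest Δλ = -105.9° (west) — does not cross 180°.
Total crossings: 0.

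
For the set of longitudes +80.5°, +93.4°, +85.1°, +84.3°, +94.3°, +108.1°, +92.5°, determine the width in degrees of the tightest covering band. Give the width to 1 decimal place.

Sort the longitudes: +80.5°, +84.3°, +85.1°, +92.5°, +93.4°, +94.3°, +108.1°.
Eastward gaps between consecutive values (wrapping around): 3.8°, 0.8°, 7.4°, 0.9°, 0.9°, 13.8°, 332.4°.
Largest gap = 332.4° ⇒ minimal covering band is its complement: 360° − 332.4° = 27.6°.
Band runs from +80.5° eastward to +108.1°.

27.6°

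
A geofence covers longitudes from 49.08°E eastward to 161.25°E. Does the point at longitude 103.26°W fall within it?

Band width going east from +49.08° to +161.25°: ((161.25 − 49.08) mod 360) = 112.17°.
Offset of -103.26° east of the west edge: ((-103.26 − 49.08) mod 360) = 207.66°.
207.66° > 112.17° ⇒ outside.

No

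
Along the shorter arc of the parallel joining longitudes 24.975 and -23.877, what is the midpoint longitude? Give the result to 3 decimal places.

+0.549°

Signed shortest Δλ from +24.975° to -23.877° is -48.852°.
Midpoint longitude = +24.975° + (-48.852°)/2 = +24.975° − 24.426° = +0.549°.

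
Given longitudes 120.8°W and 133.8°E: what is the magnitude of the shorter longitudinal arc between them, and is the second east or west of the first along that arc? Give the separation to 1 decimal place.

105.4° west

Raw difference: 133.8 − -120.8 = 254.6°.
Normalise into (−180°, 180°]: 254.6° − 360° = -105.4°.
Negative ⇒ the second point lies to the west; separation 105.4°.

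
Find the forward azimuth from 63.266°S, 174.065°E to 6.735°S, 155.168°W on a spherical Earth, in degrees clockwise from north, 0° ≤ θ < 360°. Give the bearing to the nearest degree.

36°

Δλ = -155.168 − 174.065 = -329.233°; wrapped into (−180°, 180°]: 30.767°.
θ = atan2( sin Δλ · cos φ₂ , cos φ₁ · sin φ₂ − sin φ₁ · cos φ₂ · cos Δλ )
  = atan2(0.50802, 0.70935) = 35.609° → normalised to [0°, 360°): 35.609°.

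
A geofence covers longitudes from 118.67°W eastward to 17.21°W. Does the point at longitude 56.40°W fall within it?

Yes

Band width going east from -118.67° to -17.21°: ((-17.21 − -118.67) mod 360) = 101.46°.
Offset of -56.40° east of the west edge: ((-56.40 − -118.67) mod 360) = 62.27°.
62.27° ≤ 101.46° ⇒ inside.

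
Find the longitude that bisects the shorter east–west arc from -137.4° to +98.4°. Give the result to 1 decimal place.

Signed shortest Δλ from -137.4° to +98.4° is -124.2°.
Midpoint longitude = -137.4° + (-124.2°)/2 = -137.4° − 62.1° = -199.5°.
Normalise into (−180°, 180°]: +160.5°.
(The naïve average (-137.4 + +98.4)/2 = -19.5° is on the wrong side of the globe.)

+160.5°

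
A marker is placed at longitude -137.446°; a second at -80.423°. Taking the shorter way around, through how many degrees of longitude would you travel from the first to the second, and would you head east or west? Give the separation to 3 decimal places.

Raw difference: -80.423 − -137.446 = 57.023°.
Normalise into (−180°, 180°]: 57.023° stays 57.023°.
Positive ⇒ the second point lies to the east; separation 57.023°.

57.023° east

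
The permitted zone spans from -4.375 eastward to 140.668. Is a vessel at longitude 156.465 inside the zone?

Band width going east from -4.375° to +140.668°: ((140.668 − -4.375) mod 360) = 145.043°.
Offset of +156.465° east of the west edge: ((156.465 − -4.375) mod 360) = 160.840°.
160.840° > 145.043° ⇒ outside.

No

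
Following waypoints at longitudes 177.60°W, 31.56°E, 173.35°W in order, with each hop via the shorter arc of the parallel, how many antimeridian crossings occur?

Leg 1: -177.60° → +31.56°, shortest Δλ = -150.84° (west) — crosses 180°.
Leg 2: +31.56° → -173.35°, shortest Δλ = 155.09° (east) — crosses 180°.
Total crossings: 2.

2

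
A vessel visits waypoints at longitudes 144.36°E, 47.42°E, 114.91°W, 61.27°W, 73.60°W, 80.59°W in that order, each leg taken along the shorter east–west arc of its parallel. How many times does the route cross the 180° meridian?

0

Leg 1: +144.36° → +47.42°, shortest Δλ = -96.94° (west) — does not cross 180°.
Leg 2: +47.42° → -114.91°, shortest Δλ = -162.33° (west) — does not cross 180°.
Leg 3: -114.91° → -61.27°, shortest Δλ = 53.64° (east) — does not cross 180°.
Leg 4: -61.27° → -73.60°, shortest Δλ = -12.33° (west) — does not cross 180°.
Leg 5: -73.60° → -80.59°, shortest Δλ = -6.99° (west) — does not cross 180°.
Total crossings: 0.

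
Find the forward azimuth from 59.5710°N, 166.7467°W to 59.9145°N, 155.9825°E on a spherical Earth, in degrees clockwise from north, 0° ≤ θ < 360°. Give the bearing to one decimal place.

Δλ = 155.9825 − -166.7467 = 322.7292°; wrapped into (−180°, 180°]: -37.2708°.
θ = atan2( sin Δλ · cos φ₂ , cos φ₁ · sin φ₂ − sin φ₁ · cos φ₂ · cos Δλ )
  = atan2(-0.30357, 0.09427) = -72.749° → normalised to [0°, 360°): 287.251°.

287.3°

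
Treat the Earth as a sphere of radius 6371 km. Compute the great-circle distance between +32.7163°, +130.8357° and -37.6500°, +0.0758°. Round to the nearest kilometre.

15558 km

Δλ = 0.0758 − 130.8357 = -130.7599°.
Δφ = -37.6500 − 32.7163 = -70.3663°.
a = sin²(Δφ/2) + cos φ₁ · cos φ₂ · sin²(Δλ/2) = 0.882534.
c = 2·atan2(√a, √(1−a)) = 2.44194 rad → d = 6371·c ≈ 15557.62 km.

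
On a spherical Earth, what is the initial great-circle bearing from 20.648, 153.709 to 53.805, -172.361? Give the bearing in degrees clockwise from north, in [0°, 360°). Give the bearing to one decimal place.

29.5°

Δλ = -172.361 − 153.709 = -326.070°; wrapped into (−180°, 180°]: 33.930°.
θ = atan2( sin Δλ · cos φ₂ , cos φ₁ · sin φ₂ − sin φ₁ · cos φ₂ · cos Δλ )
  = atan2(0.32962, 0.58239) = 29.509° → normalised to [0°, 360°): 29.509°.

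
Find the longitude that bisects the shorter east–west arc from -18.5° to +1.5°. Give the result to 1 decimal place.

Signed shortest Δλ from -18.5° to +1.5° is +20.0°.
Midpoint longitude = -18.5° + (+20.0°)/2 = -18.5° + 10.0° = -8.5°.

-8.5°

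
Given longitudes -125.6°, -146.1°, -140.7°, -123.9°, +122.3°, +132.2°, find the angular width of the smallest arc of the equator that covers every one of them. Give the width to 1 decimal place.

Sort the longitudes: -146.1°, -140.7°, -125.6°, -123.9°, +122.3°, +132.2°.
Eastward gaps between consecutive values (wrapping around): 5.4°, 15.1°, 1.7°, 246.2°, 9.9°, 81.7°.
Largest gap = 246.2° ⇒ minimal covering band is its complement: 360° − 246.2° = 113.8°.
Band runs from +122.3° eastward to -123.9°, crossing the antimeridian.

113.8°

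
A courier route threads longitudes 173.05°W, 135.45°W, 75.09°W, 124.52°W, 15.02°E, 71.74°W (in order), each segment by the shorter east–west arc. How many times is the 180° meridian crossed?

Leg 1: -173.05° → -135.45°, shortest Δλ = 37.6° (east) — does not cross 180°.
Leg 2: -135.45° → -75.09°, shortest Δλ = 60.36° (east) — does not cross 180°.
Leg 3: -75.09° → -124.52°, shortest Δλ = -49.43° (west) — does not cross 180°.
Leg 4: -124.52° → +15.02°, shortest Δλ = 139.54° (east) — does not cross 180°.
Leg 5: +15.02° → -71.74°, shortest Δλ = -86.76° (west) — does not cross 180°.
Total crossings: 0.

0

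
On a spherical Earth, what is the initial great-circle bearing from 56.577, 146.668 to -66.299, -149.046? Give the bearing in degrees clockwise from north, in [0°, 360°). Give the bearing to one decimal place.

150.9°

Δλ = -149.046 − 146.668 = -295.714°; wrapped into (−180°, 180°]: 64.286°.
θ = atan2( sin Δλ · cos φ₂ , cos φ₁ · sin φ₂ − sin φ₁ · cos φ₂ · cos Δλ )
  = atan2(0.36216, -0.64992) = 150.872° → normalised to [0°, 360°): 150.872°.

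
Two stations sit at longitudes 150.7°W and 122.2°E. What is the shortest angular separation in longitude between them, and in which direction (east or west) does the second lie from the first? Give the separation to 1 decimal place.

87.1° west

Raw difference: 122.2 − -150.7 = 272.9°.
Normalise into (−180°, 180°]: 272.9° − 360° = -87.1°.
Negative ⇒ the second point lies to the west; separation 87.1°.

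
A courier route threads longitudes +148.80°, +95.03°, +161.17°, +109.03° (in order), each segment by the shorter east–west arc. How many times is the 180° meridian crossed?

Leg 1: +148.80° → +95.03°, shortest Δλ = -53.77° (west) — does not cross 180°.
Leg 2: +95.03° → +161.17°, shortest Δλ = 66.14° (east) — does not cross 180°.
Leg 3: +161.17° → +109.03°, shortest Δλ = -52.14° (west) — does not cross 180°.
Total crossings: 0.

0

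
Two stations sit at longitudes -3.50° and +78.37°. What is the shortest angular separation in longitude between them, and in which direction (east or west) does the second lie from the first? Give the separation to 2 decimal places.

Raw difference: 78.37 − -3.50 = 81.87°.
Normalise into (−180°, 180°]: 81.87° stays 81.87°.
Positive ⇒ the second point lies to the east; separation 81.87°.

81.87° east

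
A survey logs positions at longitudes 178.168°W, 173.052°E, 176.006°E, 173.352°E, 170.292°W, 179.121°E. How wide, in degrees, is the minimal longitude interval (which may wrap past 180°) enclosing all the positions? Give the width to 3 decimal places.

16.656°

Sort the longitudes: -178.168°, -170.292°, +173.052°, +173.352°, +176.006°, +179.121°.
Eastward gaps between consecutive values (wrapping around): 7.876°, 343.344°, 0.300°, 2.654°, 3.115°, 2.711°.
Largest gap = 343.344° ⇒ minimal covering band is its complement: 360° − 343.344° = 16.656°.
Band runs from +173.052° eastward to -170.292°, crossing the antimeridian.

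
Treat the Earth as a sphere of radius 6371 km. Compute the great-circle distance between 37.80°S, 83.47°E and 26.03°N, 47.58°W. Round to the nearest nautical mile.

Δλ = -47.58 − 83.47 = -131.05°.
Δφ = 26.03 − -37.80 = 63.83°.
a = sin²(Δφ/2) + cos φ₁ · cos φ₂ · sin²(Δλ/2) = 0.867621.
c = 2·atan2(√a, √(1−a)) = 2.39682 rad → d = 6371·c ≈ 15270.14 km ≈ 8245.22 nmi.

8245 nmi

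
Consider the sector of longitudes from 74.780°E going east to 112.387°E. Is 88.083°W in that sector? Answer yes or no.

No

Band width going east from +74.780° to +112.387°: ((112.387 − 74.780) mod 360) = 37.607°.
Offset of -88.083° east of the west edge: ((-88.083 − 74.780) mod 360) = 197.137°.
197.137° > 37.607° ⇒ outside.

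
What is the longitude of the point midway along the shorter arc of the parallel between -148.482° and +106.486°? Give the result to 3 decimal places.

Signed shortest Δλ from -148.482° to +106.486° is -105.032°.
Midpoint longitude = -148.482° + (-105.032°)/2 = -148.482° − 52.516° = -200.998°.
Normalise into (−180°, 180°]: +159.002°.
(The naïve average (-148.482 + +106.486)/2 = -20.998° is on the wrong side of the globe.)

+159.002°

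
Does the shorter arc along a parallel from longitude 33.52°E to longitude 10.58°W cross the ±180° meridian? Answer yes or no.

Signed shortest Δλ = ((-10.58 − 33.52 + 180) mod 360) − 180 = -44.1°.
Going west by 44.1° from +33.52° reaches -10.58° without touching 180°.

No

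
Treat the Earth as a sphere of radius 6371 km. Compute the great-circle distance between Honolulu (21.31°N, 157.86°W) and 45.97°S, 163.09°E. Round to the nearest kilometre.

8453 km

Δλ = 163.09 − -157.86 = 320.95°; wrapped into (−180°, 180°]: -39.05°.
Δφ = -45.97 − 21.31 = -67.28°.
a = sin²(Δφ/2) + cos φ₁ · cos φ₂ · sin²(Δλ/2) = 0.379214.
c = 2·atan2(√a, √(1−a)) = 1.32681 rad → d = 6371·c ≈ 8453.12 km.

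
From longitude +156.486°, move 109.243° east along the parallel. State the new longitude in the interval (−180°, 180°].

-94.271°

Start at +156.486°; shift +109.243° → +265.729°.
+265.729° lies outside (−180°, 180°]; subtract 360° → -94.271°.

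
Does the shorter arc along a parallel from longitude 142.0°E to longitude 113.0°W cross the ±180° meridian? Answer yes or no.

Naïve |-113.0 − 142.0| = 255.0° > 180°, so the shorter arc goes the other way round — across 180°.
Signed shortest Δλ = ((-113.0 − 142.0 + 180) mod 360) − 180 = 105.0°.
Going east by 105.0° from +142.0° passes through 180° before reaching -113.0°.

Yes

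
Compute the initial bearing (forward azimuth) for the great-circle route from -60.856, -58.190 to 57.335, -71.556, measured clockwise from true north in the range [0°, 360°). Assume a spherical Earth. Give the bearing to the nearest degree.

352°

Δλ = -71.556 − -58.190 = -13.366°.
θ = atan2( sin Δλ · cos φ₂ , cos φ₁ · sin φ₂ − sin φ₁ · cos φ₂ · cos Δλ )
  = atan2(-0.12477, 0.86861) = -8.174° → normalised to [0°, 360°): 351.826°.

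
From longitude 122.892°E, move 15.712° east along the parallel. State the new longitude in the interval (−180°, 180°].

Start at +122.892°; shift +15.712° → +138.604°.
+138.604° already lies in (−180°, 180°].

138.604°E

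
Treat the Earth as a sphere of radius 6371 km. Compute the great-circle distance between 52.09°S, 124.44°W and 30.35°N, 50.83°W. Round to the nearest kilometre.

11611 km

Δλ = -50.83 − -124.44 = 73.61°.
Δφ = 30.35 − -52.09 = 82.44°.
a = sin²(Δφ/2) + cos φ₁ · cos φ₂ · sin²(Δλ/2) = 0.624520.
c = 2·atan2(√a, √(1−a)) = 1.82249 rad → d = 6371·c ≈ 11611.06 km.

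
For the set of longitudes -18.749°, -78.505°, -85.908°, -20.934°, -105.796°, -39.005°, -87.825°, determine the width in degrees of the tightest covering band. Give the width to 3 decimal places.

87.047°

Sort the longitudes: -105.796°, -87.825°, -85.908°, -78.505°, -39.005°, -20.934°, -18.749°.
Eastward gaps between consecutive values (wrapping around): 17.971°, 1.917°, 7.403°, 39.500°, 18.071°, 2.185°, 272.953°.
Largest gap = 272.953° ⇒ minimal covering band is its complement: 360° − 272.953° = 87.047°.
Band runs from -105.796° eastward to -18.749°.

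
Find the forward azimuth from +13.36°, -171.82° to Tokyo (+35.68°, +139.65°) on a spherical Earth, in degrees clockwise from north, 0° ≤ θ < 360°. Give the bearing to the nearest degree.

Δλ = 139.65 − -171.82 = 311.47°; wrapped into (−180°, 180°]: -48.53°.
θ = atan2( sin Δλ · cos φ₂ , cos φ₁ · sin φ₂ − sin φ₁ · cos φ₂ · cos Δλ )
  = atan2(-0.60865, 0.44318) = -53.940° → normalised to [0°, 360°): 306.060°.

306°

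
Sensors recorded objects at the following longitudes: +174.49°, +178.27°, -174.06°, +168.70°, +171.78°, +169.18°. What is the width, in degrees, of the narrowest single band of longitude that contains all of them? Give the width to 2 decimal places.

Sort the longitudes: -174.06°, +168.70°, +169.18°, +171.78°, +174.49°, +178.27°.
Eastward gaps between consecutive values (wrapping around): 342.76°, 0.48°, 2.60°, 2.71°, 3.78°, 7.67°.
Largest gap = 342.76° ⇒ minimal covering band is its complement: 360° − 342.76° = 17.24°.
Band runs from +168.70° eastward to -174.06°, crossing the antimeridian.

17.24°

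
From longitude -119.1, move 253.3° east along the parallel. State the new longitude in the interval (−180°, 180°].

+134.2°

Start at -119.1°; shift +253.3° → +134.2°.
+134.2° already lies in (−180°, 180°].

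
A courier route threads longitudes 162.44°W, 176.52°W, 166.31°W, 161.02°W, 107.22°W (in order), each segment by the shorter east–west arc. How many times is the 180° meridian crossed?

0

Leg 1: -162.44° → -176.52°, shortest Δλ = -14.08° (west) — does not cross 180°.
Leg 2: -176.52° → -166.31°, shortest Δλ = 10.21° (east) — does not cross 180°.
Leg 3: -166.31° → -161.02°, shortest Δλ = 5.29° (east) — does not cross 180°.
Leg 4: -161.02° → -107.22°, shortest Δλ = 53.8° (east) — does not cross 180°.
Total crossings: 0.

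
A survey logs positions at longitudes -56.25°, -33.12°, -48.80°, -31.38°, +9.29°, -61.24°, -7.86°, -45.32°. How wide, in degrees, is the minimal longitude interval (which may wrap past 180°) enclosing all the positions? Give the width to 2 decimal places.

Sort the longitudes: -61.24°, -56.25°, -48.80°, -45.32°, -33.12°, -31.38°, -7.86°, +9.29°.
Eastward gaps between consecutive values (wrapping around): 4.99°, 7.45°, 3.48°, 12.20°, 1.74°, 23.52°, 17.15°, 289.47°.
Largest gap = 289.47° ⇒ minimal covering band is its complement: 360° − 289.47° = 70.53°.
Band runs from -61.24° eastward to +9.29°.

70.53°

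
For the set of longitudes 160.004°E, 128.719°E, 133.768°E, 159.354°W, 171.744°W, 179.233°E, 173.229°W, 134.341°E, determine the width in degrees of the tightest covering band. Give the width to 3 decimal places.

71.927°

Sort the longitudes: -173.229°, -171.744°, -159.354°, +128.719°, +133.768°, +134.341°, +160.004°, +179.233°.
Eastward gaps between consecutive values (wrapping around): 1.485°, 12.390°, 288.073°, 5.049°, 0.573°, 25.663°, 19.229°, 7.538°.
Largest gap = 288.073° ⇒ minimal covering band is its complement: 360° − 288.073° = 71.927°.
Band runs from +128.719° eastward to -159.354°, crossing the antimeridian.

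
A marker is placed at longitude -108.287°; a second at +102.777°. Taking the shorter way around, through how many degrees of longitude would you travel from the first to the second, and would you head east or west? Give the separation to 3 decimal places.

148.936° west

Raw difference: 102.777 − -108.287 = 211.064°.
Normalise into (−180°, 180°]: 211.064° − 360° = -148.936°.
Negative ⇒ the second point lies to the west; separation 148.936°.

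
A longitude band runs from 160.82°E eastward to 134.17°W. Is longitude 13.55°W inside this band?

No

Band width going east from +160.82° to -134.17°: ((-134.17 − 160.82) mod 360) = 65.01°.
Offset of -13.55° east of the west edge: ((-13.55 − 160.82) mod 360) = 185.63°.
185.63° > 65.01° ⇒ outside.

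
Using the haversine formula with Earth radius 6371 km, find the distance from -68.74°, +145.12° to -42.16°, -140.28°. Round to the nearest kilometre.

Δλ = -140.28 − 145.12 = -285.40°; wrapped into (−180°, 180°]: 74.60°.
Δφ = -42.16 − -68.74 = 26.58°.
a = sin²(Δφ/2) + cos φ₁ · cos φ₂ · sin²(Δλ/2) = 0.151549.
c = 2·atan2(√a, √(1−a)) = 0.79973 rad → d = 6371·c ≈ 5095.06 km.

5095 km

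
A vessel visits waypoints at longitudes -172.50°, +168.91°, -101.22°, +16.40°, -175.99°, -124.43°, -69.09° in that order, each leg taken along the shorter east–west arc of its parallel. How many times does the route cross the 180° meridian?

3

Leg 1: -172.50° → +168.91°, shortest Δλ = -18.59° (west) — crosses 180°.
Leg 2: +168.91° → -101.22°, shortest Δλ = 89.87° (east) — crosses 180°.
Leg 3: -101.22° → +16.40°, shortest Δλ = 117.62° (east) — does not cross 180°.
Leg 4: +16.40° → -175.99°, shortest Δλ = 167.61° (east) — crosses 180°.
Leg 5: -175.99° → -124.43°, shortest Δλ = 51.56° (east) — does not cross 180°.
Leg 6: -124.43° → -69.09°, shortest Δλ = 55.34° (east) — does not cross 180°.
Total crossings: 3.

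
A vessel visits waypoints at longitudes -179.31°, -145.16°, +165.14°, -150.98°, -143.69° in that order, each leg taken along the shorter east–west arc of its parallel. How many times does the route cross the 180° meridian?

2

Leg 1: -179.31° → -145.16°, shortest Δλ = 34.15° (east) — does not cross 180°.
Leg 2: -145.16° → +165.14°, shortest Δλ = -49.7° (west) — crosses 180°.
Leg 3: +165.14° → -150.98°, shortest Δλ = 43.88° (east) — crosses 180°.
Leg 4: -150.98° → -143.69°, shortest Δλ = 7.29° (east) — does not cross 180°.
Total crossings: 2.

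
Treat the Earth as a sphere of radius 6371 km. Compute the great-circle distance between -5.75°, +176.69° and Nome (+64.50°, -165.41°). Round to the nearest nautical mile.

4293 nmi

Δλ = -165.41 − 176.69 = -342.10°; wrapped into (−180°, 180°]: 17.90°.
Δφ = 64.50 − -5.75 = 70.25°.
a = sin²(Δφ/2) + cos φ₁ · cos φ₂ · sin²(Δλ/2) = 0.341409.
c = 2·atan2(√a, √(1−a)) = 1.24804 rad → d = 6371·c ≈ 7951.26 km ≈ 4293.34 nmi.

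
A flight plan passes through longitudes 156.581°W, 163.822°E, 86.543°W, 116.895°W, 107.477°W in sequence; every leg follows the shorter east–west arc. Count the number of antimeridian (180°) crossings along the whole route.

Leg 1: -156.581° → +163.822°, shortest Δλ = -39.597° (west) — crosses 180°.
Leg 2: +163.822° → -86.543°, shortest Δλ = 109.635° (east) — crosses 180°.
Leg 3: -86.543° → -116.895°, shortest Δλ = -30.352° (west) — does not cross 180°.
Leg 4: -116.895° → -107.477°, shortest Δλ = 9.418° (east) — does not cross 180°.
Total crossings: 2.

2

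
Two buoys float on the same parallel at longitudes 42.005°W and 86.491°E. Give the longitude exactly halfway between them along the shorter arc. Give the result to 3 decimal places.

22.243°E

Signed shortest Δλ from -42.005° to +86.491° is +128.496°.
Midpoint longitude = -42.005° + (+128.496°)/2 = -42.005° + 64.248° = +22.243°.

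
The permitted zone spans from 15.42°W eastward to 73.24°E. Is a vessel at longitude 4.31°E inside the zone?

Band width going east from -15.42° to +73.24°: ((73.24 − -15.42) mod 360) = 88.66°.
Offset of +4.31° east of the west edge: ((4.31 − -15.42) mod 360) = 19.73°.
19.73° ≤ 88.66° ⇒ inside.

Yes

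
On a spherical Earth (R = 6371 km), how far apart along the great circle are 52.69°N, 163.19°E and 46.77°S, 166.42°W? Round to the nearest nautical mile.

6172 nmi

Δλ = -166.42 − 163.19 = -329.61°; wrapped into (−180°, 180°]: 30.39°.
Δφ = -46.77 − 52.69 = -99.46°.
a = sin²(Δφ/2) + cos φ₁ · cos φ₂ · sin²(Δλ/2) = 0.610700.
c = 2·atan2(√a, √(1−a)) = 1.79405 rad → d = 6371·c ≈ 11429.87 km ≈ 6171.64 nmi.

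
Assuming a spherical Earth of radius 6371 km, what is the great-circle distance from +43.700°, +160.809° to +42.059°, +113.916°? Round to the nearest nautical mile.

Δλ = 113.916 − 160.809 = -46.893°.
Δφ = 42.059 − 43.700 = -1.641°.
a = sin²(Δφ/2) + cos φ₁ · cos φ₂ · sin²(Δλ/2) = 0.085186.
c = 2·atan2(√a, √(1−a)) = 0.59235 rad → d = 6371·c ≈ 3773.89 km ≈ 2037.74 nmi.

2038 nmi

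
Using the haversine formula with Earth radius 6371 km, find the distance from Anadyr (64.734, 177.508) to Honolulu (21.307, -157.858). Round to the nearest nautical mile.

2784 nmi

Δλ = -157.858 − 177.508 = -335.366°; wrapped into (−180°, 180°]: 24.634°.
Δφ = 21.307 − 64.734 = -43.427°.
a = sin²(Δφ/2) + cos φ₁ · cos φ₂ · sin²(Δλ/2) = 0.154970.
c = 2·atan2(√a, √(1−a)) = 0.80922 rad → d = 6371·c ≈ 5155.56 km ≈ 2783.78 nmi.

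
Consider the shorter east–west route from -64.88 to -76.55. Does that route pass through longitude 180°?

Signed shortest Δλ = ((-76.55 − -64.88 + 180) mod 360) − 180 = -11.67°.
Going west by 11.67° from -64.88° reaches -76.55° without touching 180°.

No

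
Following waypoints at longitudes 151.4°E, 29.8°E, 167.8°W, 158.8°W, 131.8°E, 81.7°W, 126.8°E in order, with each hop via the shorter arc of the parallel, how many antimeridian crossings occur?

Leg 1: +151.4° → +29.8°, shortest Δλ = -121.6° (west) — does not cross 180°.
Leg 2: +29.8° → -167.8°, shortest Δλ = 162.4° (east) — crosses 180°.
Leg 3: -167.8° → -158.8°, shortest Δλ = 9.0° (east) — does not cross 180°.
Leg 4: -158.8° → +131.8°, shortest Δλ = -69.4° (west) — crosses 180°.
Leg 5: +131.8° → -81.7°, shortest Δλ = 146.5° (east) — crosses 180°.
Leg 6: -81.7° → +126.8°, shortest Δλ = -151.5° (west) — crosses 180°.
Total crossings: 4.

4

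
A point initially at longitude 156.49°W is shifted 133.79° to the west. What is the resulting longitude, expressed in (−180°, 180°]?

Start at -156.49°; shift −133.79° → -290.28°.
-290.28° lies outside (−180°, 180°]; add 360° → +69.72°.

69.72°E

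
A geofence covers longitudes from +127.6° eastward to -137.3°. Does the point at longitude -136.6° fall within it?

No

Band width going east from +127.6° to -137.3°: ((-137.3 − 127.6) mod 360) = 95.1°.
Offset of -136.6° east of the west edge: ((-136.6 − 127.6) mod 360) = 95.8°.
95.8° > 95.1° ⇒ outside.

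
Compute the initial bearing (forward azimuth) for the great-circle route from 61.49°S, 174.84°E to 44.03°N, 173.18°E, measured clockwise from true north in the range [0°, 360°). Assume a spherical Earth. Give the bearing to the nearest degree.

359°

Δλ = 173.18 − 174.84 = -1.66°.
θ = atan2( sin Δλ · cos φ₂ , cos φ₁ · sin φ₂ − sin φ₁ · cos φ₂ · cos Δλ )
  = atan2(-0.02083, 0.96327) = -1.239° → normalised to [0°, 360°): 358.761°.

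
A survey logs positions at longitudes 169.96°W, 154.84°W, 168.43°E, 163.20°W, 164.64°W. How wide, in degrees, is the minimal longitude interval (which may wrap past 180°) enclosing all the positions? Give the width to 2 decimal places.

36.73°

Sort the longitudes: -169.96°, -164.64°, -163.20°, -154.84°, +168.43°.
Eastward gaps between consecutive values (wrapping around): 5.32°, 1.44°, 8.36°, 323.27°, 21.61°.
Largest gap = 323.27° ⇒ minimal covering band is its complement: 360° − 323.27° = 36.73°.
Band runs from +168.43° eastward to -154.84°, crossing the antimeridian.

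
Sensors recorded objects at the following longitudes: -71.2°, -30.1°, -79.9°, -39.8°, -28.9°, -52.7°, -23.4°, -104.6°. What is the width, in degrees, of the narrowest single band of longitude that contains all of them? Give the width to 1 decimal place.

81.2°

Sort the longitudes: -104.6°, -79.9°, -71.2°, -52.7°, -39.8°, -30.1°, -28.9°, -23.4°.
Eastward gaps between consecutive values (wrapping around): 24.7°, 8.7°, 18.5°, 12.9°, 9.7°, 1.2°, 5.5°, 278.8°.
Largest gap = 278.8° ⇒ minimal covering band is its complement: 360° − 278.8° = 81.2°.
Band runs from -104.6° eastward to -23.4°.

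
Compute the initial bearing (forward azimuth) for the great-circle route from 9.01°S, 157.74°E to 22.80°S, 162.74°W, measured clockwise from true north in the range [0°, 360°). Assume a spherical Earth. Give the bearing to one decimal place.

Δλ = -162.74 − 157.74 = -320.48°; wrapped into (−180°, 180°]: 39.52°.
θ = atan2( sin Δλ · cos φ₂ , cos φ₁ · sin φ₂ − sin φ₁ · cos φ₂ · cos Δλ )
  = atan2(0.58663, -0.27137) = 114.825° → normalised to [0°, 360°): 114.825°.

114.8°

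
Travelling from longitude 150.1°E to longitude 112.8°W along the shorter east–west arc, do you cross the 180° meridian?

Yes

Naïve |-112.8 − 150.1| = 262.9° > 180°, so the shorter arc goes the other way round — across 180°.
Signed shortest Δλ = ((-112.8 − 150.1 + 180) mod 360) − 180 = 97.1°.
Going east by 97.1° from +150.1° passes through 180° before reaching -112.8°.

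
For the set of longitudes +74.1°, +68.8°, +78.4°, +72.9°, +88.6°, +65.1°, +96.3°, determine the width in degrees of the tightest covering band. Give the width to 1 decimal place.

Sort the longitudes: +65.1°, +68.8°, +72.9°, +74.1°, +78.4°, +88.6°, +96.3°.
Eastward gaps between consecutive values (wrapping around): 3.7°, 4.1°, 1.2°, 4.3°, 10.2°, 7.7°, 328.8°.
Largest gap = 328.8° ⇒ minimal covering band is its complement: 360° − 328.8° = 31.2°.
Band runs from +65.1° eastward to +96.3°.

31.2°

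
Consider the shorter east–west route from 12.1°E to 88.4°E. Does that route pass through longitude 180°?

Signed shortest Δλ = ((88.4 − 12.1 + 180) mod 360) − 180 = 76.3°.
Going east by 76.3° from +12.1° reaches +88.4° without touching 180°.

No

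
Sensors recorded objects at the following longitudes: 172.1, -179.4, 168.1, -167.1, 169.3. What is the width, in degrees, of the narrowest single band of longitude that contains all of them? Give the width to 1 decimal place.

Sort the longitudes: -179.4°, -167.1°, +168.1°, +169.3°, +172.1°.
Eastward gaps between consecutive values (wrapping around): 12.3°, 335.2°, 1.2°, 2.8°, 8.5°.
Largest gap = 335.2° ⇒ minimal covering band is its complement: 360° − 335.2° = 24.8°.
Band runs from +168.1° eastward to -167.1°, crossing the antimeridian.

24.8°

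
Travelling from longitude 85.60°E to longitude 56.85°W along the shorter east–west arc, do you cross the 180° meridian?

Signed shortest Δλ = ((-56.85 − 85.60 + 180) mod 360) − 180 = -142.45°.
Going west by 142.45° from +85.60° reaches -56.85° without touching 180°.

No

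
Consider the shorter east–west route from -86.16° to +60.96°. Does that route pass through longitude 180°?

No

Signed shortest Δλ = ((60.96 − -86.16 + 180) mod 360) − 180 = 147.12°.
Going east by 147.12° from -86.16° reaches +60.96° without touching 180°.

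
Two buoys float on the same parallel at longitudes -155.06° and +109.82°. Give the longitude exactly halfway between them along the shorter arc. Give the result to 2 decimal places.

+157.38°

Signed shortest Δλ from -155.06° to +109.82° is -95.12°.
Midpoint longitude = -155.06° + (-95.12°)/2 = -155.06° − 47.56° = -202.62°.
Normalise into (−180°, 180°]: +157.38°.
(The naïve average (-155.06 + +109.82)/2 = -22.62° is on the wrong side of the globe.)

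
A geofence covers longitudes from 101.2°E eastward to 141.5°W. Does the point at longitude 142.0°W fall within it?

Band width going east from +101.2° to -141.5°: ((-141.5 − 101.2) mod 360) = 117.3°.
Offset of -142.0° east of the west edge: ((-142.0 − 101.2) mod 360) = 116.8°.
116.8° ≤ 117.3° ⇒ inside.

Yes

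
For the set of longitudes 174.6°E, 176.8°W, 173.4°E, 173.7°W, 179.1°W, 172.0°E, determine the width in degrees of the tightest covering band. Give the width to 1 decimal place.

14.3°

Sort the longitudes: -179.1°, -176.8°, -173.7°, +172.0°, +173.4°, +174.6°.
Eastward gaps between consecutive values (wrapping around): 2.3°, 3.1°, 345.7°, 1.4°, 1.2°, 6.3°.
Largest gap = 345.7° ⇒ minimal covering band is its complement: 360° − 345.7° = 14.3°.
Band runs from +172.0° eastward to -173.7°, crossing the antimeridian.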